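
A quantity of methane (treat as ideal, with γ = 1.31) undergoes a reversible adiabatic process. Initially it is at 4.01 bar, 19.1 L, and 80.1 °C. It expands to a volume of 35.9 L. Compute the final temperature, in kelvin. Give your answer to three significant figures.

T₂ ≈ 290 K

For a reversible adiabat TV^(γ−1) is constant, so T₂ = T₁ (V₁/V₂)^(γ−1).
T₁ = 80.1 °C = 353.2 K.
T₂ = 353.2 × (19.1/35.9)^(0.31) = 290.5 K.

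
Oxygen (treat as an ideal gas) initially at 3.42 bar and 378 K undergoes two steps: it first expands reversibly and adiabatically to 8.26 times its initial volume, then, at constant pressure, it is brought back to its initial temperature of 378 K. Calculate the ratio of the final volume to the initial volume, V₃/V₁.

For a diatomic ideal gas γ = 7/5.
Adiabatic step: V₂/V₁ = 8.26; T₂ = T₁·(1/8.26)^(2/5) = 162.4 K.
Isobaric step: V₃/V₂ = T₃/T₂ = 378/162.4.
V₃/V₁ = (V₂/V₁)(V₃/V₂) = 8.26 × (378/162.4) = 19.22.

V₃/V₁ ≈ 19.2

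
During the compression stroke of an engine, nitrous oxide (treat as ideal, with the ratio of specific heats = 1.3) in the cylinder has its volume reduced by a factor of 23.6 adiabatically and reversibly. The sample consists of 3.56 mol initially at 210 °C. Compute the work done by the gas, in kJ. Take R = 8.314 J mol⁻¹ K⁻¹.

W ≈ -75.4 kJ

For a reversible adiabat TV^(γ−1) is constant, so T₂ = T₁ (V₁/V₂)^(γ−1).
T₁ = 210 °C = 483.1 K.
T₂ = 483.1 × 23.6^(0.3) = 1247 K.
Q = 0, so ΔU = W_on_gas = nCᵥΔT with Cᵥ = R/(γ−1) = 27.71 J/(mol·K).
ΔU = 3.56 × 27.71 × (1247 − 483.1) = 75390 J.
Work done by the gas = −ΔU = -75390 J.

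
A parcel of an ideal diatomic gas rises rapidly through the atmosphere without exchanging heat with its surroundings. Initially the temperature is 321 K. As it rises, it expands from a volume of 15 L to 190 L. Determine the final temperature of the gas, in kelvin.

T₂ ≈ 116 K

Adiabatic: T₁V₁^(γ−1) = T₂V₂^(γ−1) ⇒ T₂ = T₁ (V₁/V₂)^(γ−1).
For a diatomic ideal gas γ = 7/5, so γ−1 = 2/5.
T₂ = 321 × (15/190)^(2/5) = 116.3 K.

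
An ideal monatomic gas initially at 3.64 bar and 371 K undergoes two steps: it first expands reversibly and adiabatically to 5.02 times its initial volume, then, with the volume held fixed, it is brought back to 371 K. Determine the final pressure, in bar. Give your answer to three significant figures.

For a monatomic ideal gas γ = 5/3.
Adiabatic step (PV^γ = const): P₂ = 3.64×(1/5.02)^(5/3) = 0.2473 bar; T₂ = 371×(1/5.02)^(2/3) = 126.5 K.
Isochoric: P₃ = P₂(T₃/T₂) = 0.2473 × (371/126.5) = 0.7251 bar.

P₃ ≈ 0.725 bar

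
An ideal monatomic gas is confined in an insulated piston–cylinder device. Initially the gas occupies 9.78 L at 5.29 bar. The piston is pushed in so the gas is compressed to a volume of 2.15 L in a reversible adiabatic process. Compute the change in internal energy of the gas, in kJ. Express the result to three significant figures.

γ = 5/3 for a monatomic ideal gas.
P₂ = P₁(V₁/V₂)^γ = 5.29×(9.78/2.15)^(5/3) = 66.06 bar.
For a reversible adiabat, W_by_gas = (P₁V₁ − P₂V₂)/(γ−1).
W_by = (529000×0.00978 − 6.606×10^6×0.00215) / (2/3) = -13540 J.
Q = 0 ⇒ ΔU = −W_by = 13540 J.

ΔU ≈ 13.5 kJ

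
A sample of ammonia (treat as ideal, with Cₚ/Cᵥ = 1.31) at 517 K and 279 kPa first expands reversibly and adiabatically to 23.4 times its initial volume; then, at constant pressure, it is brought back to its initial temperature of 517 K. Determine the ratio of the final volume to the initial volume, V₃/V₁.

Adiabatic step: V₂/V₁ = 23.4; T₂ = T₁·(1/23.4)^(0.31) = 194.6 K.
Isobaric step: V₃/V₂ = T₃/T₂ = 517/194.6.
V₃/V₁ = (V₂/V₁)(V₃/V₂) = 23.4 × (517/194.6) = 62.18.

V₃/V₁ ≈ 62.2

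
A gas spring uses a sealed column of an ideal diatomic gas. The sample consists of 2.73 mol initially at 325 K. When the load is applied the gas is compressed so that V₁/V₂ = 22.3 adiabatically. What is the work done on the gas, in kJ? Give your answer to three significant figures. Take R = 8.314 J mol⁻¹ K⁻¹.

Adiabatic: T₁V₁^(γ−1) = T₂V₂^(γ−1) ⇒ T₂ = T₁ (V₁/V₂)^(γ−1).
γ = 7/5 for a diatomic ideal gas, so γ−1 = 2/5.
T₂ = 325 × 22.3^(2/5) = 1125 K.
Q = 0, so ΔU = W_on_gas = nCᵥΔT with Cᵥ = R/(γ−1) = 20.79 J/(mol·K).
ΔU = 2.73 × 20.79 × (1125 − 325) = 45400 J.

W ≈ 45.4 kJ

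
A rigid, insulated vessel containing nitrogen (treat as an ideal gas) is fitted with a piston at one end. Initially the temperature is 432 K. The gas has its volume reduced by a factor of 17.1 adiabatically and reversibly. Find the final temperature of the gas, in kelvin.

T₂ ≈ 1340 K

For a reversible adiabat TV^(γ−1) is constant, so T₂ = T₁ (V₁/V₂)^(γ−1).
For a diatomic ideal gas γ = 7/5, so γ−1 = 2/5.
T₂ = 432 × 17.1^(2/5) = 1345 K.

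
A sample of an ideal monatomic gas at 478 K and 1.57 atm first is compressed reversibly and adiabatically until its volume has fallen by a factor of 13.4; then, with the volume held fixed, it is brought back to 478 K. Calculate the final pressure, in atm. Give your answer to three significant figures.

For a monatomic ideal gas γ = 5/3.
Adiabatic step (PV^γ = const): P₂ = 1.57×13.4^(5/3) = 118.7 atm; T₂ = 478×13.4^(2/3) = 2697 K.
Isochoric: P₃ = P₂(T₃/T₂) = 118.7 × (478/2697) = 21.04 atm.

P₃ ≈ 21.0 atm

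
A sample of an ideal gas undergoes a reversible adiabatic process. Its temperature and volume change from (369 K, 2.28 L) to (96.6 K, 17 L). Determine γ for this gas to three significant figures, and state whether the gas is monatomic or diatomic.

γ ≈ 1.67; monatomic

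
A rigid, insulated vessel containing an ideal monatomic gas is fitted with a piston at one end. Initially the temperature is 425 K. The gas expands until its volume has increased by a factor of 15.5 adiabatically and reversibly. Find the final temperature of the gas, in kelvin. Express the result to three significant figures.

T₂ ≈ 68.4 K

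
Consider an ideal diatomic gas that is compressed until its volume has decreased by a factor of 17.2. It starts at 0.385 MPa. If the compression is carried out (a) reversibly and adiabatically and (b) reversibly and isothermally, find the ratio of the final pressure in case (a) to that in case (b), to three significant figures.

P_adiabatic / P_isothermal ≈ 3.12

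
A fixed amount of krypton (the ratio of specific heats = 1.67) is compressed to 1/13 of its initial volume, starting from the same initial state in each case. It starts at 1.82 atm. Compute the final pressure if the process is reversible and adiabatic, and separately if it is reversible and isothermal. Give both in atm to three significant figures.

Isothermal: P₂ = P₁(V₁/V₂) = 1.82×13 = 23.66 atm.
Adiabatic: P₂ = P₁(V₁/V₂)^γ = 1.82×13^(1.67) = 131.9 atm.

adiabatic: 132 atm; isothermal: 23.7 atm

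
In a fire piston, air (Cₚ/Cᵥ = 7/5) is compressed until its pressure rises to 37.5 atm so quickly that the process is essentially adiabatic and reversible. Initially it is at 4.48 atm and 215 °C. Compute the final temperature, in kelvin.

T₂ ≈ 896 K

Adiabatic: T₂/T₁ = (P₂/P₁)^((γ−1)/γ).
T₁ = 215 °C = 488.1 K.
T₂ = 488.1 × (37.5/4.48)^(2/7) = 895.8 K.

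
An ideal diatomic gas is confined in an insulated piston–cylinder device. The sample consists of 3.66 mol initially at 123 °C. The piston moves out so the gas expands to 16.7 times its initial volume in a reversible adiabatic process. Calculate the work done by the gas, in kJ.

Adiabatic: T₁V₁^(γ−1) = T₂V₂^(γ−1) ⇒ T₂ = T₁ (V₁/V₂)^(γ−1).
γ = 7/5 for a diatomic ideal gas, so γ−1 = 2/5.
T₁ = 123 °C = 396.1 K.
T₂ = 396.1 × (1/16.7)^(2/5) = 128.5 K.
Q = 0, so ΔU = W_on_gas = nCᵥΔT with Cᵥ = R/(γ−1) = 20.79 J/(mol·K).
ΔU = 3.66 × 20.79 × (128.5 − 396.1) = -20360 J.
Work done by the gas = −ΔU = 20360 J.

W ≈ 20.4 kJ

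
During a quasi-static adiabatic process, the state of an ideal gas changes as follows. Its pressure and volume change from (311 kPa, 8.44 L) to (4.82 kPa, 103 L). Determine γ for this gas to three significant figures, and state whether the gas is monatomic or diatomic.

γ ≈ 1.67; monatomic

PV^γ = const ⇒ γ = ln(P₂/P₁) / ln(V₁/V₂).
γ = ln(4.82/311) / ln(8.44/103) = 1.666.
γ ≈ 1.67 is close to 5/3, so the gas is monatomic.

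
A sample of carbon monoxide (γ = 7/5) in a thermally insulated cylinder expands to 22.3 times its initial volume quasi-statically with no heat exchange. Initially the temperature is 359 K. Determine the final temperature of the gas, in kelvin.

T₂ ≈ 104 K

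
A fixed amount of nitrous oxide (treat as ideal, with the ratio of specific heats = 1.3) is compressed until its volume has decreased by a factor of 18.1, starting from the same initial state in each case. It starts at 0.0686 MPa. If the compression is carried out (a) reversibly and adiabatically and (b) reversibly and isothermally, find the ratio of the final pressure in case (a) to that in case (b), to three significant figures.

Isothermal: P_b = P₁(V₁/V₂) = 0.0686×18.1.
Adiabatic: P_a = P₁(V₁/V₂)^γ = 0.0686×18.1^(1.3).
P_a/P_b = (V₁/V₂)^(γ−1) = 18.1^(0.3) = 2.384.

P_adiabatic / P_isothermal ≈ 2.38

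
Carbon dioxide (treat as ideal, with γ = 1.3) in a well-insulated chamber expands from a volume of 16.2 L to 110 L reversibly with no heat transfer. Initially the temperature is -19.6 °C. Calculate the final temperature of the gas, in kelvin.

Adiabatic: T₁V₁^(γ−1) = T₂V₂^(γ−1) ⇒ T₂ = T₁ (V₁/V₂)^(γ−1).
T₁ = -19.6 °C = 253.5 K.
T₂ = 253.5 × (16.2/110)^(0.3) = 142.7 K.

T₂ ≈ 143 K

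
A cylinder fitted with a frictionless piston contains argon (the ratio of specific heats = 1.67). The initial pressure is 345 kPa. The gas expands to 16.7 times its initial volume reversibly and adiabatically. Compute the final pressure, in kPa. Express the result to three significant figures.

P₂ ≈ 3.13 kPa

Adiabatic: P₁V₁^γ = P₂V₂^γ ⇒ P₂ = P₁ (V₁/V₂)^γ.
P₂ = 345 × (1/16.7)^(1.67) = 3.132 kPa.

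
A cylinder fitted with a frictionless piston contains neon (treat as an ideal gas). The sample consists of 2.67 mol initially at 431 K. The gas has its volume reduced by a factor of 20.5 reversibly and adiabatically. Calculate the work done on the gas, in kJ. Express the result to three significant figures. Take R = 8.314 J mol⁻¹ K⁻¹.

W ≈ 93.1 kJ

Adiabatic: T₁V₁^(γ−1) = T₂V₂^(γ−1) ⇒ T₂ = T₁ (V₁/V₂)^(γ−1).
γ = 5/3 for a monatomic ideal gas, so γ−1 = 2/3.
T₂ = 431 × 20.5^(2/3) = 3228 K.
Q = 0, so ΔU = W_on_gas = nCᵥΔT with Cᵥ = R/(γ−1) = 12.47 J/(mol·K).
ΔU = 2.67 × 12.47 × (3228 − 431) = 93140 J.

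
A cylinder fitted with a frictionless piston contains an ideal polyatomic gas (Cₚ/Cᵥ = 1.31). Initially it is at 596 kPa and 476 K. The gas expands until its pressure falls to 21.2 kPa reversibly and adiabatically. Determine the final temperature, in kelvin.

T₂ ≈ 216 K

Adiabatic: T₂/T₁ = (P₂/P₁)^((γ−1)/γ).
T₂ = 476 × (21.2/596)^(0.237) = 216.1 K.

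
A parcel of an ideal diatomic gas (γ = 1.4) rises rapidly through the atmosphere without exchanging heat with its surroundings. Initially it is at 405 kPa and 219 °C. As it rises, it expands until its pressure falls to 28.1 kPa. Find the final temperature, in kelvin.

Along an adiabat T P^((1−γ)/γ) is constant, so T₂ = T₁ (P₂/P₁)^((γ−1)/γ).
T₁ = 219 °C = 492.1 K.
T₂ = 492.1 × (28.1/405)^(0.286) = 229.6 K.

T₂ ≈ 230 K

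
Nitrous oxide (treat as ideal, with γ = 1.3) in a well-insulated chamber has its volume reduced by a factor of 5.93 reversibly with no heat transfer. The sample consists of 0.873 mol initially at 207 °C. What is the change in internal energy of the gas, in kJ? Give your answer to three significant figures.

ΔU ≈ 8.20 kJ

Adiabatic: T₁V₁^(γ−1) = T₂V₂^(γ−1) ⇒ T₂ = T₁ (V₁/V₂)^(γ−1).
T₁ = 207 °C = 480.1 K.
T₂ = 480.1 × 5.93^(0.3) = 819 K.
Q = 0, so ΔU = W_on_gas = nCᵥΔT with Cᵥ = R/(γ−1) = 27.71 J/(mol·K).
ΔU = 0.873 × 27.71 × (819 − 480.1) = 8198 J.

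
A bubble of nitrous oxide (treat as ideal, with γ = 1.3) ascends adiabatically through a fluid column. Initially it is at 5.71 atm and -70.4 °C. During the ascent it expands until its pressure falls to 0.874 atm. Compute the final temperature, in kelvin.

T₂ ≈ 131 K

Along an adiabat T P^((1−γ)/γ) is constant, so T₂ = T₁ (P₂/P₁)^((γ−1)/γ).
T₁ = -70.4 °C = 202.7 K.
T₂ = 202.7 × (0.874/5.71)^(0.231) = 131.5 K.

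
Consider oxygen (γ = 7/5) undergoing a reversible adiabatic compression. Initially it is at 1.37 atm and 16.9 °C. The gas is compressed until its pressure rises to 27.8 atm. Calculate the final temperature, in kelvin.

T₂ ≈ 685 K

Adiabatic: T₂/T₁ = (P₂/P₁)^((γ−1)/γ).
T₁ = 16.9 °C = 290 K.
T₂ = 290 × (27.8/1.37)^(2/7) = 685.5 K.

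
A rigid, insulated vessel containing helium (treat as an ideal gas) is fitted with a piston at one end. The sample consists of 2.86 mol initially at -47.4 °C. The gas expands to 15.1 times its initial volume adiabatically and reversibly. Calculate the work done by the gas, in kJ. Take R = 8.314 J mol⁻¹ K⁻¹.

W ≈ 6.73 kJ

Adiabatic: T₁V₁^(γ−1) = T₂V₂^(γ−1) ⇒ T₂ = T₁ (V₁/V₂)^(γ−1).
γ = 5/3 for a monatomic ideal gas, so γ−1 = 2/3.
T₁ = -47.4 °C = 225.7 K.
T₂ = 225.7 × (1/15.1)^(2/3) = 36.95 K.
Q = 0, so ΔU = W_on_gas = nCᵥΔT with Cᵥ = R/(γ−1) = 12.47 J/(mol·K).
ΔU = 2.86 × 12.47 × (36.95 − 225.7) = -6734 J.
Work done by the gas = −ΔU = 6734 J.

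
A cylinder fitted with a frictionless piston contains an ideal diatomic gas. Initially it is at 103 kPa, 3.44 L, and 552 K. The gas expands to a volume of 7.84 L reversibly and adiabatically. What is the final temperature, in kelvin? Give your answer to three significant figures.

T₂ ≈ 397 K

For a reversible adiabat TV^(γ−1) is constant, so T₂ = T₁ (V₁/V₂)^(γ−1).
γ = 7/5 for a diatomic ideal gas.
T₂ = 552 × (3.44/7.84)^(2/5) = 397 K.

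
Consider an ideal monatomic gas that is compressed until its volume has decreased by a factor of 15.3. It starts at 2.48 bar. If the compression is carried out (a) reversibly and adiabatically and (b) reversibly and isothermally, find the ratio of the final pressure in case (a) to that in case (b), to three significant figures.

For a monatomic ideal gas γ = 5/3.
Isothermal: P_b = P₁(V₁/V₂) = 2.48×15.3.
Adiabatic: P_a = P₁(V₁/V₂)^γ = 2.48×15.3^(5/3).
P_a/P_b = (V₁/V₂)^(γ−1) = 15.3^(2/3) = 6.163.

P_adiabatic / P_isothermal ≈ 6.16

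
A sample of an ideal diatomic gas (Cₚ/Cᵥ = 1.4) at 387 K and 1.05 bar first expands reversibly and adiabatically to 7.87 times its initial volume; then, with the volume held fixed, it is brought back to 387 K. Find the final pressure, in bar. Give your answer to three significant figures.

Adiabatic step (PV^γ = const): P₂ = 1.05×(1/7.87)^(1.4) = 0.05846 bar; T₂ = 387×(1/7.87)^(0.4) = 169.6 K.
Isochoric: P₃ = P₂(T₃/T₂) = 0.05846 × (387/169.6) = 0.1334 bar.

P₃ ≈ 0.133 bar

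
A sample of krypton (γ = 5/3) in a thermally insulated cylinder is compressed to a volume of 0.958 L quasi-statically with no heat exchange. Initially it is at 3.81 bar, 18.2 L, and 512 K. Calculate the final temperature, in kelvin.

T₂ ≈ 3650 K

Adiabatic: T₁V₁^(γ−1) = T₂V₂^(γ−1) ⇒ T₂ = T₁ (V₁/V₂)^(γ−1).
T₂ = 512 × (18.2/0.958)^(2/3) = 3645 K.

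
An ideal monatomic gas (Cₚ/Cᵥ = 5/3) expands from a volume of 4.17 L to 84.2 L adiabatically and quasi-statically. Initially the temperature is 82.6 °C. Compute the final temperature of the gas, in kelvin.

T₂ ≈ 48.0 K

For a reversible adiabat TV^(γ−1) is constant, so T₂ = T₁ (V₁/V₂)^(γ−1).
T₁ = 82.6 °C = 355.8 K.
T₂ = 355.8 × (4.17/84.2)^(2/3) = 47.98 K.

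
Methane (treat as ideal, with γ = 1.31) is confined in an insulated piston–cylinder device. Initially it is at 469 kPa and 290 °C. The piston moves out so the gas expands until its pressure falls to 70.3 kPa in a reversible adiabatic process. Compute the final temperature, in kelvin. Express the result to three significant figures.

Adiabatic: T₂/T₁ = (P₂/P₁)^((γ−1)/γ).
T₁ = 290 °C = 563.1 K.
T₂ = 563.1 × (70.3/469)^(0.237) = 359.4 K.

T₂ ≈ 359 K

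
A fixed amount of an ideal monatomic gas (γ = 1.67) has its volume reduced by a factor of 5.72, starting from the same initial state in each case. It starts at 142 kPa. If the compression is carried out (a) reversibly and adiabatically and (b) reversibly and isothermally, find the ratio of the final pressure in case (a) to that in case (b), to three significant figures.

Isothermal: P_b = P₁(V₁/V₂) = 142×5.72.
Adiabatic: P_a = P₁(V₁/V₂)^γ = 142×5.72^(1.67).
P_a/P_b = (V₁/V₂)^(γ−1) = 5.72^(0.67) = 3.217.

P_adiabatic / P_isothermal ≈ 3.22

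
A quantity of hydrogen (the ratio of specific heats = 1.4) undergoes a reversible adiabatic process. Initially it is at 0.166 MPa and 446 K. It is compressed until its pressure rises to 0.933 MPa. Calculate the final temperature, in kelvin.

Along an adiabat T P^((1−γ)/γ) is constant, so T₂ = T₁ (P₂/P₁)^((γ−1)/γ).
T₂ = 446 × (0.933/0.166)^(0.286) = 730.4 K.

T₂ ≈ 730 K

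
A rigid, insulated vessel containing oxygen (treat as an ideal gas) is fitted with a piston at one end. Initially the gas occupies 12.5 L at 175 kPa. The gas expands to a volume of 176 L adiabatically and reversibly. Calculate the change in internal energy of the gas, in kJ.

γ = 7/5 for a diatomic ideal gas.
P₂ = P₁(V₁/V₂)^γ = 175×(12.5/176)^(7/5) = 4.315 kPa.
For a reversible adiabat, W_by_gas = (P₁V₁ − P₂V₂)/(γ−1).
W_by = (175000×0.0125 − 4315×0.176) / (2/5) = 3570 J.
Q = 0 ⇒ ΔU = −W_by = -3570 J.

ΔU ≈ -3.57 kJ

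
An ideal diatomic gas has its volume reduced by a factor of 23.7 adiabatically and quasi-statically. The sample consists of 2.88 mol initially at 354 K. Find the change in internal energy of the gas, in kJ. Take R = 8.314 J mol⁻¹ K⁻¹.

ΔU ≈ 54.0 kJ

Adiabatic: T₁V₁^(γ−1) = T₂V₂^(γ−1) ⇒ T₂ = T₁ (V₁/V₂)^(γ−1).
γ = 7/5 for a diatomic ideal gas, so γ−1 = 2/5.
T₂ = 354 × 23.7^(2/5) = 1256 K.
Q = 0, so ΔU = W_on_gas = nCᵥΔT with Cᵥ = R/(γ−1) = 20.79 J/(mol·K).
ΔU = 2.88 × 20.79 × (1256 − 354) = 53980 J.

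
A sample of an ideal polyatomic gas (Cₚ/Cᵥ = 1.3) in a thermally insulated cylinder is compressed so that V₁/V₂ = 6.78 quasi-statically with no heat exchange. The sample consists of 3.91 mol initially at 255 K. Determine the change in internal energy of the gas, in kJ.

ΔU ≈ 21.4 kJ

Adiabatic: T₁V₁^(γ−1) = T₂V₂^(γ−1) ⇒ T₂ = T₁ (V₁/V₂)^(γ−1).
T₂ = 255 × 6.78^(0.3) = 452.8 K.
Q = 0, so ΔU = W_on_gas = nCᵥΔT with Cᵥ = R/(γ−1) = 27.71 J/(mol·K).
ΔU = 3.91 × 27.71 × (452.8 − 255) = 21430 J.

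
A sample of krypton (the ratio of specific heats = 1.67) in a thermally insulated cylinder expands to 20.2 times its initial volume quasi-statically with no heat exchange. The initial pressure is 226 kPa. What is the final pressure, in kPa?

P₂ ≈ 1.49 kPa

Since PV^γ is constant along a reversible adiabat, P₂ = P₁ (V₁/V₂)^γ.
P₂ = 226 × (1/20.2)^(1.67) = 1.493 kPa.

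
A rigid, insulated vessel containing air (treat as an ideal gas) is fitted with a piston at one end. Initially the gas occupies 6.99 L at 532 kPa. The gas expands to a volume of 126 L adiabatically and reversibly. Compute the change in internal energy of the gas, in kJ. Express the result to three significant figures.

γ = 7/5 for a diatomic ideal gas.
P₂ = P₁(V₁/V₂)^γ = 532×(6.99/126)^(7/5) = 9.282 kPa.
For a reversible adiabat, W_by_gas = (P₁V₁ − P₂V₂)/(γ−1).
W_by = (532000×0.00699 − 9282×0.126) / (2/5) = 6373 J.
Q = 0 ⇒ ΔU = −W_by = -6373 J.

ΔU ≈ -6.37 kJ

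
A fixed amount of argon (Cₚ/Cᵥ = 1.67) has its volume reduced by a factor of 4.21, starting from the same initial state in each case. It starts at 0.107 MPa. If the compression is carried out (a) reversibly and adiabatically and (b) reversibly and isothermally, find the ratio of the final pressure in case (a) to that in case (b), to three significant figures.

Isothermal: P_b = P₁(V₁/V₂) = 0.107×4.21.
Adiabatic: P_a = P₁(V₁/V₂)^γ = 0.107×4.21^(1.67).
P_a/P_b = (V₁/V₂)^(γ−1) = 4.21^(0.67) = 2.62.

P_adiabatic / P_isothermal ≈ 2.62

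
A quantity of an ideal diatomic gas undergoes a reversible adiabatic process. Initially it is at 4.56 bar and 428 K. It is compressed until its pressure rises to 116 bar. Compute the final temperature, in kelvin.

T₂ ≈ 1080 K

Along an adiabat T P^((1−γ)/γ) is constant, so T₂ = T₁ (P₂/P₁)^((γ−1)/γ).
For a diatomic ideal gas γ = 7/5, so (γ−1)/γ = 2/7.
T₂ = 428 × (116/4.56)^(2/7) = 1079 K.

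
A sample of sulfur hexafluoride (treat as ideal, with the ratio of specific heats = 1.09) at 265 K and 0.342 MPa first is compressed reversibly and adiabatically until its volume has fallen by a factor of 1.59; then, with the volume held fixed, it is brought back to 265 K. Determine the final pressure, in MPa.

Adiabatic step (PV^γ = const): P₂ = 0.342×1.59^(1.09) = 0.567 MPa; T₂ = 265×1.59^(0.09) = 276.3 K.
Isochoric: P₃ = P₂(T₃/T₂) = 0.567 × (265/276.3) = 0.5438 MPa.

P₃ ≈ 0.544 MPa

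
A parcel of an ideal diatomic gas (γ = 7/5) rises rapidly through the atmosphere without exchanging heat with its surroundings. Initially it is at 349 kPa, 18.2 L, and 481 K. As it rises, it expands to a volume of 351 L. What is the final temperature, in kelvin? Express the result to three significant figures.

Adiabatic: T₁V₁^(γ−1) = T₂V₂^(γ−1) ⇒ T₂ = T₁ (V₁/V₂)^(γ−1).
T₂ = 481 × (18.2/351)^(2/5) = 147.2 K.

T₂ ≈ 147 K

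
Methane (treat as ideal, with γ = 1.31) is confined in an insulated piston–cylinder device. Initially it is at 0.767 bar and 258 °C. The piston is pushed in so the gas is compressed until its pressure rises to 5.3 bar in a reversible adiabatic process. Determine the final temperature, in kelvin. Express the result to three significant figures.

Adiabatic: T₂/T₁ = (P₂/P₁)^((γ−1)/γ).
T₁ = 258 °C = 531.1 K.
T₂ = 531.1 × (5.3/0.767)^(0.237) = 839.2 K.

T₂ ≈ 839 K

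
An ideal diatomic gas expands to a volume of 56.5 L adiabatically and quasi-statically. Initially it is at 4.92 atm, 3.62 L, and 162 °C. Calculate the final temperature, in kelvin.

For a reversible adiabat TV^(γ−1) is constant, so T₂ = T₁ (V₁/V₂)^(γ−1).
γ = 7/5 for a diatomic ideal gas.
T₁ = 162 °C = 435.1 K.
T₂ = 435.1 × (3.62/56.5)^(2/5) = 145 K.

T₂ ≈ 145 K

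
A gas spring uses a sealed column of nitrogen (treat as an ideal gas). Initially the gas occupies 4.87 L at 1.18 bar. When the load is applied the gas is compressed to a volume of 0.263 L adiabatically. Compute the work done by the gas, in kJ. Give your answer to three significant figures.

γ = 7/5 for a diatomic ideal gas.
P₂ = P₁(V₁/V₂)^γ = 1.18×(4.87/0.263)^(7/5) = 70.22 bar.
For a reversible adiabat, W_by_gas = (P₁V₁ − P₂V₂)/(γ−1).
W_by = (118000×0.00487 − 7.022×10^6×0.000263) / (2/5) = -3181 J.

W ≈ -3.18 kJ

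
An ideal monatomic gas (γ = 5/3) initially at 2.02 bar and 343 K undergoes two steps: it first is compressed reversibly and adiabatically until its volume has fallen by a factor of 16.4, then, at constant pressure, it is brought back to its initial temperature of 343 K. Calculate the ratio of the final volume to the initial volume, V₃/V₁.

V₃/V₁ ≈ 0.00945

Adiabatic step: V₂/V₁ = 0.06098; T₂ = T₁·16.4^(2/3) = 2214 K.
Isobaric step: V₃/V₂ = T₃/T₂ = 343/2214.
V₃/V₁ = (V₂/V₁)(V₃/V₂) = 0.06098 × (343/2214) = 0.009446.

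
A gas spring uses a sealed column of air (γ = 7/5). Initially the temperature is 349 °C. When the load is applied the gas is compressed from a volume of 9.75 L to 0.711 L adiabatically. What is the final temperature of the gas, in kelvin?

T₂ ≈ 1770 K

For a reversible adiabat TV^(γ−1) is constant, so T₂ = T₁ (V₁/V₂)^(γ−1).
T₁ = 349 °C = 622.1 K.
T₂ = 622.1 × (9.75/0.711)^(2/5) = 1773 K.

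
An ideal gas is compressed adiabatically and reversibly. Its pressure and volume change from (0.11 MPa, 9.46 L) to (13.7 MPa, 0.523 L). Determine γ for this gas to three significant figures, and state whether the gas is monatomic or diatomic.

PV^γ = const ⇒ γ = ln(P₂/P₁) / ln(V₁/V₂).
γ = ln(13.7/0.11) / ln(9.46/0.523) = 1.666.
γ ≈ 1.67 is close to 5/3, so the gas is monatomic.

γ ≈ 1.67; monatomic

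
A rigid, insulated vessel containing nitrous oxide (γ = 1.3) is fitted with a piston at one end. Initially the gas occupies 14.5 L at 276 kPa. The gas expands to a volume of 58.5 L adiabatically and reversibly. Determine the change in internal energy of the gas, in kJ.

P₂ = P₁(V₁/V₂)^γ = 276×(14.5/58.5)^(1.3) = 45.02 kPa.
For a reversible adiabat, W_by_gas = (P₁V₁ − P₂V₂)/(γ−1).
W_by = (276000×0.0145 − 45020×0.0585) / (0.3) = 4562 J.
Q = 0 ⇒ ΔU = −W_by = -4562 J.

ΔU ≈ -4.56 kJ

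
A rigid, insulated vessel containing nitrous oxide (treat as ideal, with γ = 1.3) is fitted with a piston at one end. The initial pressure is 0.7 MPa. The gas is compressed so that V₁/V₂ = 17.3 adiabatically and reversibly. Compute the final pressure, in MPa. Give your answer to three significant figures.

Adiabatic: P₁V₁^γ = P₂V₂^γ ⇒ P₂ = P₁ (V₁/V₂)^γ.
P₂ = 0.7 × 17.3^(1.3) = 28.48 MPa.

P₂ ≈ 28.5 MPa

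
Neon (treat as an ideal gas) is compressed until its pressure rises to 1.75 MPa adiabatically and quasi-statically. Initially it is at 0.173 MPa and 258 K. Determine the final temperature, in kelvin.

T₂ ≈ 651 K

Adiabatic: T₂/T₁ = (P₂/P₁)^((γ−1)/γ).
For a monatomic ideal gas γ = 5/3, so (γ−1)/γ = 2/5.
T₂ = 258 × (1.75/0.173)^(2/5) = 651.1 K.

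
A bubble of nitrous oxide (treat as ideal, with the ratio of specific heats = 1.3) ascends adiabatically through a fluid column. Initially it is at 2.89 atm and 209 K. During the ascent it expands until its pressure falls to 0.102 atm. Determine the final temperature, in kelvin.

T₂ ≈ 96.6 K

Adiabatic: T₂/T₁ = (P₂/P₁)^((γ−1)/γ).
T₂ = 209 × (0.102/2.89)^(0.231) = 96.61 K.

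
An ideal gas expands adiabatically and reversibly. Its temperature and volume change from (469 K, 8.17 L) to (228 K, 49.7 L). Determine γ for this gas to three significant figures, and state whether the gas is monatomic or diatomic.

γ ≈ 1.40; diatomic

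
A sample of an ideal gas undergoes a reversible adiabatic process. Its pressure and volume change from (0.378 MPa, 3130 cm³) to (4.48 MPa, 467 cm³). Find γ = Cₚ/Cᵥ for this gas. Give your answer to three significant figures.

PV^γ = const ⇒ γ = ln(P₂/P₁) / ln(V₁/V₂).
γ = ln(4.48/0.378) / ln(3130/467) = 1.3.

γ ≈ 1.30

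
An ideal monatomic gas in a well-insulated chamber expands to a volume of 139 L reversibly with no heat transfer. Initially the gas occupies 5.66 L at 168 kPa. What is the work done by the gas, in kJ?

γ = 5/3 for a monatomic ideal gas.
P₂ = P₁(V₁/V₂)^γ = 168×(5.66/139)^(5/3) = 0.8097 kPa.
For a reversible adiabat, W_by_gas = (P₁V₁ − P₂V₂)/(γ−1).
W_by = (168000×0.00566 − 809.7×0.139) / (2/3) = 1258 J.

W ≈ 1.26 kJ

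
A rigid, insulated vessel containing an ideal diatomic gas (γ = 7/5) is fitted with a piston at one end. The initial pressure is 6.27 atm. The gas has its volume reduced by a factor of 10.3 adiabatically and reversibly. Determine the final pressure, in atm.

Since PV^γ is constant along a reversible adiabat, P₂ = P₁ (V₁/V₂)^γ.
P₂ = 6.27 × 10.3^(7/5) = 164.1 atm.

P₂ ≈ 164 atm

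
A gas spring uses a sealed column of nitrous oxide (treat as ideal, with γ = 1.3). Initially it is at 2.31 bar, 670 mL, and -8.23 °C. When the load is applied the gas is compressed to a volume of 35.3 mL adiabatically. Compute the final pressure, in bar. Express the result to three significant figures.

Since PV^γ is constant along a reversible adiabat, P₂ = P₁ (V₁/V₂)^γ.
P₂ = 2.31 × (670/35.3)^(1.3) = 106 bar.

P₂ ≈ 106 bar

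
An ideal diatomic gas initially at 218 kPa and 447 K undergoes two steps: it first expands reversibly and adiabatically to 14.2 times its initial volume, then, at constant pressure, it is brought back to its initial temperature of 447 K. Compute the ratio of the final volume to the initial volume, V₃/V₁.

For a diatomic ideal gas γ = 7/5.
Adiabatic step: V₂/V₁ = 14.2; T₂ = T₁·(1/14.2)^(2/5) = 154.7 K.
Isobaric step: V₃/V₂ = T₃/T₂ = 447/154.7.
V₃/V₁ = (V₂/V₁)(V₃/V₂) = 14.2 × (447/154.7) = 41.04.

V₃/V₁ ≈ 41.0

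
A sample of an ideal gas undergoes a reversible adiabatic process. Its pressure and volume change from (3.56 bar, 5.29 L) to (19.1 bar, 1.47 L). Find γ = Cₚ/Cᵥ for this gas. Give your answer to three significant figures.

PV^γ = const ⇒ γ = ln(P₂/P₁) / ln(V₁/V₂).
γ = ln(19.1/3.56) / ln(5.29/1.47) = 1.312.

γ ≈ 1.31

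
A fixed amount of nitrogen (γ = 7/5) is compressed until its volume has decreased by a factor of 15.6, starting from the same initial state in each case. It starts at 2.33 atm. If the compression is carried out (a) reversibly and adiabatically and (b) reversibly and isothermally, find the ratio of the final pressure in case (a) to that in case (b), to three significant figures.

P_adiabatic / P_isothermal ≈ 3.00

Isothermal: P_b = P₁(V₁/V₂) = 2.33×15.6.
Adiabatic: P_a = P₁(V₁/V₂)^γ = 2.33×15.6^(7/5).
P_a/P_b = (V₁/V₂)^(γ−1) = 15.6^(2/5) = 3.001.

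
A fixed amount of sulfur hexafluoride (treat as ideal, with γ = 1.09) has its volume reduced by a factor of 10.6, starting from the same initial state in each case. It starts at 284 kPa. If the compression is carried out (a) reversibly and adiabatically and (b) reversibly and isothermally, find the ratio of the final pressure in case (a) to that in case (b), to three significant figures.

Isothermal: P_b = P₁(V₁/V₂) = 284×10.6.
Adiabatic: P_a = P₁(V₁/V₂)^γ = 284×10.6^(1.09).
P_a/P_b = (V₁/V₂)^(γ−1) = 10.6^(0.09) = 1.237.

P_adiabatic / P_isothermal ≈ 1.24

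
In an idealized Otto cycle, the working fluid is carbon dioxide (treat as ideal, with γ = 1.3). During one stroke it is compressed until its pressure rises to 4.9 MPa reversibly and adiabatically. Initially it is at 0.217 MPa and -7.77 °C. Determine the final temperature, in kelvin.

T₂ ≈ 545 K

Along an adiabat T P^((1−γ)/γ) is constant, so T₂ = T₁ (P₂/P₁)^((γ−1)/γ).
T₁ = -7.77 °C = 265.4 K.
T₂ = 265.4 × (4.9/0.217)^(0.231) = 544.8 K.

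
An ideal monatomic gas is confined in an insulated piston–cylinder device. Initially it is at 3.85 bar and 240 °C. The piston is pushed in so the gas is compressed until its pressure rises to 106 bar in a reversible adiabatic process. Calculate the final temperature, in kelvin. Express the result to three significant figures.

Along an adiabat T P^((1−γ)/γ) is constant, so T₂ = T₁ (P₂/P₁)^((γ−1)/γ).
For a monatomic ideal gas γ = 5/3, so (γ−1)/γ = 2/5.
T₁ = 240 °C = 513.1 K.
T₂ = 513.1 × (106/3.85)^(2/5) = 1933 K.

T₂ ≈ 1930 K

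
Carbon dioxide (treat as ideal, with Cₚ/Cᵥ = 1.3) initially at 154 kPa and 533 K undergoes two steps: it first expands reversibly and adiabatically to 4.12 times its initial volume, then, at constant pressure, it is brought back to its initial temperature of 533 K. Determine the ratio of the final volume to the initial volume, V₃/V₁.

Adiabatic step: V₂/V₁ = 4.12; T₂ = T₁·(1/4.12)^(0.3) = 348.5 K.
Isobaric step: V₃/V₂ = T₃/T₂ = 533/348.5.
V₃/V₁ = (V₂/V₁)(V₃/V₂) = 4.12 × (533/348.5) = 6.3.

V₃/V₁ ≈ 6.30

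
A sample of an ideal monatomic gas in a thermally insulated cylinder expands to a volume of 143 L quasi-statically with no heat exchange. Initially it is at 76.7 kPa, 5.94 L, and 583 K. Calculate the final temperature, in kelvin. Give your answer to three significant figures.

T₂ ≈ 69.9 K

Adiabatic: T₁V₁^(γ−1) = T₂V₂^(γ−1) ⇒ T₂ = T₁ (V₁/V₂)^(γ−1).
γ = 5/3 for a monatomic ideal gas.
T₂ = 583 × (5.94/143)^(2/3) = 69.93 K.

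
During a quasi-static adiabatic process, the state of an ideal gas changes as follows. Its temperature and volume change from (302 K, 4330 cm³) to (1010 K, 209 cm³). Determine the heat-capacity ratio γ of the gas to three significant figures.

TV^(γ−1) = const ⇒ γ − 1 = ln(T₂/T₁) / ln(V₁/V₂).
γ = 1 + ln(1010/302) / ln(4330/209) = 1.398.

γ ≈ 1.40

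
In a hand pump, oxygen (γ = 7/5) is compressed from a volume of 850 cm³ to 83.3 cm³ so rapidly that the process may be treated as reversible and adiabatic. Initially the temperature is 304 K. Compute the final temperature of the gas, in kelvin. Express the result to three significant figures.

For a reversible adiabat TV^(γ−1) is constant, so T₂ = T₁ (V₁/V₂)^(γ−1).
T₂ = 304 × (850/83.3)^(2/5) = 769.8 K.

T₂ ≈ 770 K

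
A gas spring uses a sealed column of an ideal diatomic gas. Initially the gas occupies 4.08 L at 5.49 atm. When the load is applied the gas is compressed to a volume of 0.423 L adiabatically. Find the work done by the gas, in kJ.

γ = 7/5 for a diatomic ideal gas.
P₂ = P₁(V₁/V₂)^γ = 5.49×(4.08/0.423)^(7/5) = 131.1 atm.
For a reversible adiabat, W_by_gas = (P₁V₁ − P₂V₂)/(γ−1).
W_by = (556300×0.00408 − 1.328×10^7×0.000423) / (2/5) = -8374 J.

W ≈ -8.37 kJ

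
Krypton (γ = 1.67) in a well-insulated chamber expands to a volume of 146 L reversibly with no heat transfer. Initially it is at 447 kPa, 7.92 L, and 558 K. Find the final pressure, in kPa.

P₂ ≈ 3.44 kPa

Since PV^γ is constant along a reversible adiabat, P₂ = P₁ (V₁/V₂)^γ.
P₂ = 447 × (7.92/146)^(1.67) = 3.441 kPa.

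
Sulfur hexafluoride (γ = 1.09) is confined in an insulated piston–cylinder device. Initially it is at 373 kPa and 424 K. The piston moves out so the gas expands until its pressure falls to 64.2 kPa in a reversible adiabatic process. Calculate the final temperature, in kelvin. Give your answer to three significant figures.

T₂ ≈ 367 K

Adiabatic: T₂/T₁ = (P₂/P₁)^((γ−1)/γ).
T₂ = 424 × (64.2/373)^(0.0826) = 366.7 K.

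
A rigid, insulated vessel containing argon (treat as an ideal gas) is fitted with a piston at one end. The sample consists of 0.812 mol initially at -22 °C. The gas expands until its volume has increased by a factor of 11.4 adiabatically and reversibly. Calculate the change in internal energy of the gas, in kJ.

ΔU ≈ -2.04 kJ

Adiabatic: T₁V₁^(γ−1) = T₂V₂^(γ−1) ⇒ T₂ = T₁ (V₁/V₂)^(γ−1).
γ = 5/3 for a monatomic ideal gas, so γ−1 = 2/3.
T₁ = -22 °C = 251.1 K.
T₂ = 251.1 × (1/11.4)^(2/3) = 49.58 K.
Q = 0, so ΔU = W_on_gas = nCᵥΔT with Cᵥ = R/(γ−1) = 12.47 J/(mol·K).
ΔU = 0.812 × 12.47 × (49.58 − 251.1) = -2041 J.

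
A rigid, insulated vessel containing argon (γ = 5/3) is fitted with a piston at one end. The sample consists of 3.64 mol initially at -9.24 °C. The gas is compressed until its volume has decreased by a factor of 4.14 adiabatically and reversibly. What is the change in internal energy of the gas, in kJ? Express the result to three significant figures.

ΔU ≈ 18.9 kJ

Adiabatic: T₁V₁^(γ−1) = T₂V₂^(γ−1) ⇒ T₂ = T₁ (V₁/V₂)^(γ−1).
T₁ = -9.24 °C = 263.9 K.
T₂ = 263.9 × 4.14^(2/3) = 680.4 K.
Q = 0, so ΔU = W_on_gas = nCᵥΔT with Cᵥ = R/(γ−1) = 12.47 J/(mol·K).
ΔU = 3.64 × 12.47 × (680.4 − 263.9) = 18910 J.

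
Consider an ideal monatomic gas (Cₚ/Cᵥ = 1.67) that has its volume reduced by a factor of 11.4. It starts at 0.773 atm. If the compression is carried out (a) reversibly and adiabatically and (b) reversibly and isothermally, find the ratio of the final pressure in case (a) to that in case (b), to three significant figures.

P_adiabatic / P_isothermal ≈ 5.11

Isothermal: P_b = P₁(V₁/V₂) = 0.773×11.4.
Adiabatic: P_a = P₁(V₁/V₂)^γ = 0.773×11.4^(1.67).
P_a/P_b = (V₁/V₂)^(γ−1) = 11.4^(0.67) = 5.107.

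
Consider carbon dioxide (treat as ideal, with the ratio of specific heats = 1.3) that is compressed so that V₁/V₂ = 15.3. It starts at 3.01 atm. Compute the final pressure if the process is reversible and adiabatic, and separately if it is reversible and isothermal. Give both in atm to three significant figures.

Isothermal: P₂ = P₁(V₁/V₂) = 3.01×15.3 = 46.05 atm.
Adiabatic: P₂ = P₁(V₁/V₂)^γ = 3.01×15.3^(1.3) = 104.4 atm.

adiabatic: 104 atm; isothermal: 46.1 atm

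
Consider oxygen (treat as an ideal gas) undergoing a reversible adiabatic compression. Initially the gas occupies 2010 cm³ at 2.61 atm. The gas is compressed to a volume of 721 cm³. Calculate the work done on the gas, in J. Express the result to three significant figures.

γ = 7/5 for a diatomic ideal gas.
P₂ = P₁(V₁/V₂)^γ = 2.61×(2010/721)^(7/5) = 10.96 atm.
For a reversible adiabat, W_by_gas = (P₁V₁ − P₂V₂)/(γ−1).
W_by = (264500×0.00201 − 1.111×10^6×0.000721) / (2/5) = -673.7 J.
W_on_gas = −W_by = 673.7 J.

W ≈ 674 J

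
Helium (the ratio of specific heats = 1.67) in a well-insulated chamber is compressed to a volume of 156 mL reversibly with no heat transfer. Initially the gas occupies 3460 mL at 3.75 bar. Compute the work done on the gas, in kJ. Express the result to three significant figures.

W ≈ 13.5 kJ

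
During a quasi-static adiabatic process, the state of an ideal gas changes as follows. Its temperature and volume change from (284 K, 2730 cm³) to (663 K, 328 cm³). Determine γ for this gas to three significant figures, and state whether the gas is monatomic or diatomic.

γ ≈ 1.40; diatomic

TV^(γ−1) = const ⇒ γ − 1 = ln(T₂/T₁) / ln(V₁/V₂).
γ = 1 + ln(663/284) / ln(2730/328) = 1.4.
γ ≈ 1.40 is close to 7/5, so the gas is diatomic.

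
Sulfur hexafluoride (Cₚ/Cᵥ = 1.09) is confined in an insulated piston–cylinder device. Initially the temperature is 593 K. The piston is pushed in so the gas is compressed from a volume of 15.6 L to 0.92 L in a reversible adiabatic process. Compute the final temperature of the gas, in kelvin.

T₂ ≈ 765 K

Adiabatic: T₁V₁^(γ−1) = T₂V₂^(γ−1) ⇒ T₂ = T₁ (V₁/V₂)^(γ−1).
T₂ = 593 × (15.6/0.92)^(0.09) = 765.1 K.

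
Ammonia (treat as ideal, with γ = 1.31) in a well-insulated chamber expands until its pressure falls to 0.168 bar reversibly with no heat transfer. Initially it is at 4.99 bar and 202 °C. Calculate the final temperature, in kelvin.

Along an adiabat T P^((1−γ)/γ) is constant, so T₂ = T₁ (P₂/P₁)^((γ−1)/γ).
T₁ = 202 °C = 475.1 K.
T₂ = 475.1 × (0.168/4.99)^(0.237) = 213 K.

T₂ ≈ 213 K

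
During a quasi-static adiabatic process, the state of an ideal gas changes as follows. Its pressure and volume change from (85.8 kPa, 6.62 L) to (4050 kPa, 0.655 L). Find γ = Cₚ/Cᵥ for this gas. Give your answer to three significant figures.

γ ≈ 1.67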